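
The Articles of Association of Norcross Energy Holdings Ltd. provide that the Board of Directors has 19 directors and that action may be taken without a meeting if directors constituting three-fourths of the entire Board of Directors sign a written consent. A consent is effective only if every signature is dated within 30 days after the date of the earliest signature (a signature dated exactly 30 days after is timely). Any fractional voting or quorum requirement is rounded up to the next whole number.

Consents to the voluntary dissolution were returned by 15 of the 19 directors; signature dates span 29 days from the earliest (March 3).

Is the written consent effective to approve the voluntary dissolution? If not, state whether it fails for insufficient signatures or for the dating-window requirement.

Signatures required: three-fourths of 19 — 3/4 of 19 = 14.25, rounded up to 15, so 15 needed; 15 signed. Sufficient.
Dating window: the latest signature is 29 days after the earliest; the limit is 30 days. Within the window.

Effective — both the signature and dating-window requirements are satisfied.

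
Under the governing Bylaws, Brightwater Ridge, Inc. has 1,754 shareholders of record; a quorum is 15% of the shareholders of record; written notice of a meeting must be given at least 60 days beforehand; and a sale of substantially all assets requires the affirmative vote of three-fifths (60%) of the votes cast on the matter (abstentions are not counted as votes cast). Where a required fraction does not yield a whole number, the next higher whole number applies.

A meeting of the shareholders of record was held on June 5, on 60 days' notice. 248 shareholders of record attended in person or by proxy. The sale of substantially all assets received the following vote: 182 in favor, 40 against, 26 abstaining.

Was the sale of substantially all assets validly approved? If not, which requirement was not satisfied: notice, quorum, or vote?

Notice: 60 days given; 60 required. Satisfied.
Quorum: 15% of 1,754 = 263.10, rounded up to 264; 248 present. Not satisfied.
Vote: requires three-fifths of the votes cast (248 − 26 abstaining = 222); 3/5 of 222 = 133.20, rounded up to 134, so 134 needed; 182 in favor. Satisfied.

Invalid — quorum requirement not satisfied.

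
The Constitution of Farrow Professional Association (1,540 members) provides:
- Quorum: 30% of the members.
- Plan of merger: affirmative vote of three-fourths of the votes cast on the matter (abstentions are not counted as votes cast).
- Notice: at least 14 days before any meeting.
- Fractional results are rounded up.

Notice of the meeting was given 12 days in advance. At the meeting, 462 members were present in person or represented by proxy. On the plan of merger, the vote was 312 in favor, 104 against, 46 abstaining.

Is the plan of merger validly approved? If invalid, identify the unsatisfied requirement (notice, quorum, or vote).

Invalid — notice requirement not satisfied.

Notice: 12 days given; 14 required. Not satisfied.
Quorum: 30% of 1,540 = 462; 462 present. Satisfied.
Vote: requires three-fourths of the votes cast (462 − 46 abstaining = 416); 3/4 of 416 = 312, so 312 needed; 312 in favor. Satisfied.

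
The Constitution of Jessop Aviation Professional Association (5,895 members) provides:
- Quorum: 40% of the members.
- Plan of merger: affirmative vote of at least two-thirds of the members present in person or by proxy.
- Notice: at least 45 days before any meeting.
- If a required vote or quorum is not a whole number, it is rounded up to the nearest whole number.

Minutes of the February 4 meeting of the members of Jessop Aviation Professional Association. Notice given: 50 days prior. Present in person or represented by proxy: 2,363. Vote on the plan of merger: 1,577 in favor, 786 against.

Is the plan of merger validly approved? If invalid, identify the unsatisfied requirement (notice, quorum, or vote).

Notice: 50 days given; 45 required. Satisfied.
Quorum: 40% of 5,895 = 2,358; 2,363 present. Satisfied.
Vote: requires two-thirds of those present (2,363); 2/3 of 2363 = 1575.33, rounded up to 1576, so 1,576 needed; 1,577 in favor. Satisfied.

Valid — all requirements satisfied.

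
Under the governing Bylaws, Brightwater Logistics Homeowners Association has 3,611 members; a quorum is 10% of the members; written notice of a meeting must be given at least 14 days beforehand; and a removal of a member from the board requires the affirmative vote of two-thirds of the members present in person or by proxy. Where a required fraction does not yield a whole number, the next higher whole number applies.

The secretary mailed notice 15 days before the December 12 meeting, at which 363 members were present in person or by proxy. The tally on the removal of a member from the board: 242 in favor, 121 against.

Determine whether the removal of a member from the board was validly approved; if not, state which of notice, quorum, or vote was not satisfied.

Valid — all requirements satisfied.

Notice: 15 days given; 14 required. Satisfied.
Quorum: 10% of 3,611 = 361.10, rounded up to 362; 363 present. Satisfied.
Vote: requires two-thirds of those present (363); 2/3 of 363 = 242, so 242 needed; 242 in favor. Satisfied.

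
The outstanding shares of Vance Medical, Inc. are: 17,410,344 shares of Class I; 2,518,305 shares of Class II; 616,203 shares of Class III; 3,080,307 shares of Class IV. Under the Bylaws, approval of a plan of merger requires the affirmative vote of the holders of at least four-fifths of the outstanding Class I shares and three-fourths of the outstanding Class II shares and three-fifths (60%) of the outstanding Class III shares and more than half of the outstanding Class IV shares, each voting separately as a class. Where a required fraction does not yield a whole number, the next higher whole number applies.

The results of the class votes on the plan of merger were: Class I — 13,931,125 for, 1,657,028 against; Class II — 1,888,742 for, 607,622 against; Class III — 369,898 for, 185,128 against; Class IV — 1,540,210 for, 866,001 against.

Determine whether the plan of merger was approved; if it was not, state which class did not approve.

Class I: 4/5 of 17410344 = 13928275.20, rounded up to 13928276; 13,928,276 required, 13,931,125 in favor — approved.
Class II: 3/4 of 2518305 = 1888728.75, rounded up to 1888729; 1,888,729 required, 1,888,742 in favor — approved.
Class III: 3/5 of 616203 = 369721.80, rounded up to 369722; 369,722 required, 369,898 in favor — approved.
Class IV: a majority of 3080307 is 1540154; 1,540,154 required, 1,540,210 in favor — approved.

Approved — every class gave the required vote.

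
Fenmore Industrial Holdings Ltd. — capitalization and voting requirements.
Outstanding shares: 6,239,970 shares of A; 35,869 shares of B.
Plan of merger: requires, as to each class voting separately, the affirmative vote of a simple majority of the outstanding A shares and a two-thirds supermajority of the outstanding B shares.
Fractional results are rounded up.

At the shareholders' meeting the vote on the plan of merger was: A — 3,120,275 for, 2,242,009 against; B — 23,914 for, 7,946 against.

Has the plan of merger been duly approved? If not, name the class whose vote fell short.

A: a majority of 6239970 is 3119986; 3,119,986 required, 3,120,275 in favor — approved.
B: 2/3 of 35869 = 23912.67, rounded up to 23913; 23,913 required, 23,914 in favor — approved.

Approved — every class gave the required vote.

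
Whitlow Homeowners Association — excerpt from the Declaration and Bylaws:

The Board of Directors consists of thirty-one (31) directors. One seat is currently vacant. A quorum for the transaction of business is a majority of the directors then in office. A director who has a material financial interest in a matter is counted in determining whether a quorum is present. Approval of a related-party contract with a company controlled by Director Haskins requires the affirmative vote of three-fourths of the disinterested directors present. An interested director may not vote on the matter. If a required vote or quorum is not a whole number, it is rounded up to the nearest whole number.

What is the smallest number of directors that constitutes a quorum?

A majority of 30 is 16.

16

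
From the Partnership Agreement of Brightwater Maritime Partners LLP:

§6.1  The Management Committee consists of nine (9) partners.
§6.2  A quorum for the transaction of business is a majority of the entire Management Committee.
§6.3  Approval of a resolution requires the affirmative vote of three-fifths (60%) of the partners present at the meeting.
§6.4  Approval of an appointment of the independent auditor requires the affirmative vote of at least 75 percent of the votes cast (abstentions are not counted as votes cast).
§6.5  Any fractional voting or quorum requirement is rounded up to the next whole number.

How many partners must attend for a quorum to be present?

A majority of 9 is 5.

5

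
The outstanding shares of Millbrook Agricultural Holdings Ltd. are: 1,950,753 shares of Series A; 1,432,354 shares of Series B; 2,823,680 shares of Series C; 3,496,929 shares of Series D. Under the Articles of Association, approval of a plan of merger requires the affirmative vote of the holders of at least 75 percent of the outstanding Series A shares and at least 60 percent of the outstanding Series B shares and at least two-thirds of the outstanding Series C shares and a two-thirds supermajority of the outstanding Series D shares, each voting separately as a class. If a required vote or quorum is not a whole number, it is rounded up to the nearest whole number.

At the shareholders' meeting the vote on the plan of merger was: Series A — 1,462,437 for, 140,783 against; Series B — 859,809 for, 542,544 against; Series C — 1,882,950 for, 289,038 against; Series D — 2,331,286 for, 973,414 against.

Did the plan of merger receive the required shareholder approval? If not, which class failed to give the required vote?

Not approved — the Series A shares did not give the required vote.

Series A: 3/4 of 1950753 = 1463064.75, rounded up to 1463065; 1,463,065 required, 1,462,437 in favor — not approved.
Series B: 3/5 of 1432354 = 859412.40, rounded up to 859413; 859,413 required, 859,809 in favor — approved.
Series C: 2/3 of 2823680 = 1882453.33, rounded up to 1882454; 1,882,454 required, 1,882,950 in favor — approved.
Series D: 2/3 of 3496929 = 2331286; 2,331,286 required, 2,331,286 in favor — approved.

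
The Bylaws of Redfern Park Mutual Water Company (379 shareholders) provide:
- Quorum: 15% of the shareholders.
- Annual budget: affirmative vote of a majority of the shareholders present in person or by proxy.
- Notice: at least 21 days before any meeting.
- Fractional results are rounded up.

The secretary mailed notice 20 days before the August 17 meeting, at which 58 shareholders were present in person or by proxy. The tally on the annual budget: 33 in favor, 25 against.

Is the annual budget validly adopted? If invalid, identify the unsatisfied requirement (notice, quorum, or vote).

Notice: 20 days given; 21 required. Not satisfied.
Quorum: 15% of 379 = 56.85, rounded up to 57; 58 present. Satisfied.
Vote: requires a majority of those present (58); a majority of 58 is 30, so 30 needed; 33 in favor. Satisfied.

Invalid — notice requirement not satisfied.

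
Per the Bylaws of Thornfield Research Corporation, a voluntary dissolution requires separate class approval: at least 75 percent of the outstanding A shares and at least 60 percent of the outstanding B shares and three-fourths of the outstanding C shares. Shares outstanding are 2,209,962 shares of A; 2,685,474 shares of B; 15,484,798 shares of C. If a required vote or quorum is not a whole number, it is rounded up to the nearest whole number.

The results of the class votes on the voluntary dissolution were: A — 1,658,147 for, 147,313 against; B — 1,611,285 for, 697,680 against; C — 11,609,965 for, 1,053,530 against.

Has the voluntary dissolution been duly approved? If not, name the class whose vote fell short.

A: 3/4 of 2209962 = 1657471.50, rounded up to 1657472; 1,657,472 required, 1,658,147 in favor — approved.
B: 3/5 of 2685474 = 1611284.40, rounded up to 1611285; 1,611,285 required, 1,611,285 in favor — approved.
C: 3/4 of 15484798 = 11613598.50, rounded up to 11613599; 11,613,599 required, 11,609,965 in favor — not approved.

Not approved — the C shares did not give the required vote.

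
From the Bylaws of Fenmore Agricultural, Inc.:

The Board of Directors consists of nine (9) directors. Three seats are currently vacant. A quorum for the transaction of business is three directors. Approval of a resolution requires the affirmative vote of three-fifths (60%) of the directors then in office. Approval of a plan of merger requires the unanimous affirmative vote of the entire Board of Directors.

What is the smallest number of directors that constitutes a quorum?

3

The quorum is fixed at 3.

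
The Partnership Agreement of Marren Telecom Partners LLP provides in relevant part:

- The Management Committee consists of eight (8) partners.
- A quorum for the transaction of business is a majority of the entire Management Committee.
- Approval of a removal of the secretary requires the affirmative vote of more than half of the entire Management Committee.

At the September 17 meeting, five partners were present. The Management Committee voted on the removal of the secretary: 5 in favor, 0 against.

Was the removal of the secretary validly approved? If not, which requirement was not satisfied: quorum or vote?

Valid — all requirements satisfied.

Quorum: 5 present; quorum is 5. Satisfied.
Vote: the removal of the secretary requires a majority of the entire Management Committee (8). A majority of 8 is 5, so 5 affirmative votes are needed; 5 voted in favor. Satisfied.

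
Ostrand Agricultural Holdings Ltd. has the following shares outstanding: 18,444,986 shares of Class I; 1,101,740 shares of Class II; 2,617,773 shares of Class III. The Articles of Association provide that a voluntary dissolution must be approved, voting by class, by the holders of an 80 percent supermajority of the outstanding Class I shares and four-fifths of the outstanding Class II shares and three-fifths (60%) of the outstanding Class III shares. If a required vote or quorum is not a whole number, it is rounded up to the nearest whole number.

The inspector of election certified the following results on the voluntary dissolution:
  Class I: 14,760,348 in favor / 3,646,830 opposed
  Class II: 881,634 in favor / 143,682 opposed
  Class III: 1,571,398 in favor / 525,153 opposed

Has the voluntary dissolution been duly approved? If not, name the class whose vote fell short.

Class I: 4/5 of 18444986 = 14755988.80, rounded up to 14755989; 14,755,989 required, 14,760,348 in favor — approved.
Class II: 4/5 of 1101740 = 881392; 881,392 required, 881,634 in favor — approved.
Class III: 3/5 of 2617773 = 1570663.80, rounded up to 1570664; 1,570,664 required, 1,571,398 in favor — approved.

Approved — every class gave the required vote.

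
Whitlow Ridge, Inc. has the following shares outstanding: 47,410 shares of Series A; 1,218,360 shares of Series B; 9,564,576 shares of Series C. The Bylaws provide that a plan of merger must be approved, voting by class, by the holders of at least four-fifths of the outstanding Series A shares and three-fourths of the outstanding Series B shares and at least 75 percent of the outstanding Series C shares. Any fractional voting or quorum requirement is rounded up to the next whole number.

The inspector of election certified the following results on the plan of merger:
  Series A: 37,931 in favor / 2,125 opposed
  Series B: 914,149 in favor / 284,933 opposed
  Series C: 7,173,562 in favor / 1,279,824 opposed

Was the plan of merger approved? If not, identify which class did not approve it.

Series A: 4/5 of 47410 = 37928; 37,928 required, 37,931 in favor — approved.
Series B: 3/4 of 1218360 = 913770; 913,770 required, 914,149 in favor — approved.
Series C: 3/4 of 9564576 = 7173432; 7,173,432 required, 7,173,562 in favor — approved.

Approved — every class gave the required vote.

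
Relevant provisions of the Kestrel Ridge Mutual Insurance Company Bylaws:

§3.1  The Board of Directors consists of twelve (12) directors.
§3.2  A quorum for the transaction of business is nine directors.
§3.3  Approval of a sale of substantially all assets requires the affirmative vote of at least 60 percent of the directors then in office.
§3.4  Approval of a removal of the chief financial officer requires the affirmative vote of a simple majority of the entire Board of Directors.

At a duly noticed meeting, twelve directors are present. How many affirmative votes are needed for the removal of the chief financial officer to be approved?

The removal of the chief financial officer requires a majority of the entire Board of Directors (12).
A majority of 12 is 7.

7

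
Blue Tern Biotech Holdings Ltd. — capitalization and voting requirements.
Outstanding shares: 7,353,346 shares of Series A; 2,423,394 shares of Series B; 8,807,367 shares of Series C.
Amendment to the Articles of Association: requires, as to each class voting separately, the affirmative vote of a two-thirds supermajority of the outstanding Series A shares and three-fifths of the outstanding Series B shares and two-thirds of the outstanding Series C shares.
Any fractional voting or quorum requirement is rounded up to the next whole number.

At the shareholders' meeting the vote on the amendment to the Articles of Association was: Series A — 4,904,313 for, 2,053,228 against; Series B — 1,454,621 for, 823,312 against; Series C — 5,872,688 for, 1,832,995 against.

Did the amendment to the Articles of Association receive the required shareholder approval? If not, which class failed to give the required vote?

Series A: 2/3 of 7353346 = 4902230.67, rounded up to 4902231; 4,902,231 required, 4,904,313 in favor — approved.
Series B: 3/5 of 2423394 = 1454036.40, rounded up to 1454037; 1,454,037 required, 1,454,621 in favor — approved.
Series C: 2/3 of 8807367 = 5871578; 5,871,578 required, 5,872,688 in favor — approved.

Approved — every class gave the required vote.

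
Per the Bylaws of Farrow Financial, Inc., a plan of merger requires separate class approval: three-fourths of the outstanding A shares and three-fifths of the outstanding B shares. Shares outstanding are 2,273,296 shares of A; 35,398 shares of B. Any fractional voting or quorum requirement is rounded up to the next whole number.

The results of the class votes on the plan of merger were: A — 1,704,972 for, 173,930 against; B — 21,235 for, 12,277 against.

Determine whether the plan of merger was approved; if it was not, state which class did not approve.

A: 3/4 of 2273296 = 1704972; 1,704,972 required, 1,704,972 in favor — approved.
B: 3/5 of 35398 = 21238.80, rounded up to 21239; 21,239 required, 21,235 in favor — not approved.

Not approved — the B shares did not give the required vote.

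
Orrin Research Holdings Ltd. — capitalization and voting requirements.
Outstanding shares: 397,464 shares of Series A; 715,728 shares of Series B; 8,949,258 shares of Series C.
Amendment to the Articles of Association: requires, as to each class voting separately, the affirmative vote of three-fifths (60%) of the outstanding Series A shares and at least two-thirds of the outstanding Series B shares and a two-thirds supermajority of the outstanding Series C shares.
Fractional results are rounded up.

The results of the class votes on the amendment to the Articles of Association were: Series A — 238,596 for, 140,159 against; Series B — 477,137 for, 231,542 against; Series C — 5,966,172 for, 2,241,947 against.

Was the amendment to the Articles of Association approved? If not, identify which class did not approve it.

Not approved — the Series B shares did not give the required vote.

Series A: 3/5 of 397464 = 238478.40, rounded up to 238479; 238,479 required, 238,596 in favor — approved.
Series B: 2/3 of 715728 = 477152; 477,152 required, 477,137 in favor — not approved.
Series C: 2/3 of 8949258 = 5966172; 5,966,172 required, 5,966,172 in favor — approved.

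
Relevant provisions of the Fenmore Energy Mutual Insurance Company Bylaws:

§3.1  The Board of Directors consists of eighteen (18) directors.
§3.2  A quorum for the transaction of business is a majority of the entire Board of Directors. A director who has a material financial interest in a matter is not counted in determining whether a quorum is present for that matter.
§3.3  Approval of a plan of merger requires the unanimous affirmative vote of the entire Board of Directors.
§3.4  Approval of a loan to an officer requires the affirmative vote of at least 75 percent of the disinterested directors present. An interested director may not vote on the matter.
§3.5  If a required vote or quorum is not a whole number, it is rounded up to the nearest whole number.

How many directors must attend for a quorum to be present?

10

A majority of 18 is 10.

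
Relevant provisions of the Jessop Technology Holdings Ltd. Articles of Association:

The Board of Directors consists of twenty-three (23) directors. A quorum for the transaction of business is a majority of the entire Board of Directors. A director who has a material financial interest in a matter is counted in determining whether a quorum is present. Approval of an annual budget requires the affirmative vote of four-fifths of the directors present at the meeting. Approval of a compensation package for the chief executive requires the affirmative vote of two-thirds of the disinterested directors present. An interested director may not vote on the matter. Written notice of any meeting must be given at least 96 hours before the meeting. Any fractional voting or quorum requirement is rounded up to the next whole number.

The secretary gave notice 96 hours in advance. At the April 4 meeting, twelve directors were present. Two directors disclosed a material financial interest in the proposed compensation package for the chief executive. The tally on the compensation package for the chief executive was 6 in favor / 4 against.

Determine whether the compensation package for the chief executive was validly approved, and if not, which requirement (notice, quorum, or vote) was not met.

Invalid — vote requirement not satisfied.

Notice: 96 hours given; 96 required (96 ≥ 96). Satisfied.
Quorum: 12 present (interested directors count toward quorum); quorum is 12. Satisfied.
Vote: the compensation package for the chief executive requires two-thirds of the disinterested directors present (12 − 2 = 10). 2/3 of 10 = 6.67, rounded up to 7, so 7 affirmative votes are needed; 6 voted in favor. Not satisfied.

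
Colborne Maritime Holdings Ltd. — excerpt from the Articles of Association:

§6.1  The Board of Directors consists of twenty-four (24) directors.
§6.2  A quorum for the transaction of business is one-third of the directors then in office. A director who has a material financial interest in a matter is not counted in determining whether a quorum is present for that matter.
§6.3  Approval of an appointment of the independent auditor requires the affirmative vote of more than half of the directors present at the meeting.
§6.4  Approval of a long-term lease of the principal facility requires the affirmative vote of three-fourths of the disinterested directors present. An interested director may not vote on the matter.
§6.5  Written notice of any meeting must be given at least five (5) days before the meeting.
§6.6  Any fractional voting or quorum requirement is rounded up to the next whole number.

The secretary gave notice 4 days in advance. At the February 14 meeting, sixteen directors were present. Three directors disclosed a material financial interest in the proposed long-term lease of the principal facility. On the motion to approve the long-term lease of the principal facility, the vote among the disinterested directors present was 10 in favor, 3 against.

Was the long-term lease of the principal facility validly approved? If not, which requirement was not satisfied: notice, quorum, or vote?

Notice: 4 days given; 5 required (4 < 5). Not satisfied.
Quorum: 16 present, but the 3 interested directors do not count, leaving 13. Quorum is 8. Satisfied.
Vote: the long-term lease of the principal facility requires three-fourths of the disinterested directors present (16 − 3 = 13). 3/4 of 13 = 9.75, rounded up to 10, so 10 affirmative votes are needed; 10 voted in favor. Satisfied.

Invalid — notice requirement not satisfied.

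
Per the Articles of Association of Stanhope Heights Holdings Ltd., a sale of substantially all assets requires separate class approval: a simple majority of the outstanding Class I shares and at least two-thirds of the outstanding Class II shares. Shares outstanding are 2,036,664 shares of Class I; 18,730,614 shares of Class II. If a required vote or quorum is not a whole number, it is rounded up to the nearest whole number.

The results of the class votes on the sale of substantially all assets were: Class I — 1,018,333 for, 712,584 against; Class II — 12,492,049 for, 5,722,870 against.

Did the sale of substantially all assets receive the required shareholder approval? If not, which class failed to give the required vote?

Approved — every class gave the required vote.

Class I: a majority of 2036664 is 1018333; 1,018,333 required, 1,018,333 in favor — approved.
Class II: 2/3 of 18730614 = 12487076; 12,487,076 required, 12,492,049 in favor — approved.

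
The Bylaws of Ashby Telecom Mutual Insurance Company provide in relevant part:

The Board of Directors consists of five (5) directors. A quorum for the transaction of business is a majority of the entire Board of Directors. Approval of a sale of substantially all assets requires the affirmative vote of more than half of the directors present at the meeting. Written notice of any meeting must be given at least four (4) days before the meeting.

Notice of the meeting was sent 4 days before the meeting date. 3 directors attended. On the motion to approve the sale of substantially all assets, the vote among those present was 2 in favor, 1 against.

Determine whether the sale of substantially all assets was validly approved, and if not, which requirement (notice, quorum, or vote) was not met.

Notice: 4 days given; 4 required (4 ≥ 4). Satisfied.
Quorum: 3 present; quorum is 3. Satisfied.
Vote: the sale of substantially all assets requires a majority of the directors present (3). A majority of 3 is 2, so 2 affirmative votes are needed; 2 voted in favor. Satisfied.

Valid — all requirements satisfied.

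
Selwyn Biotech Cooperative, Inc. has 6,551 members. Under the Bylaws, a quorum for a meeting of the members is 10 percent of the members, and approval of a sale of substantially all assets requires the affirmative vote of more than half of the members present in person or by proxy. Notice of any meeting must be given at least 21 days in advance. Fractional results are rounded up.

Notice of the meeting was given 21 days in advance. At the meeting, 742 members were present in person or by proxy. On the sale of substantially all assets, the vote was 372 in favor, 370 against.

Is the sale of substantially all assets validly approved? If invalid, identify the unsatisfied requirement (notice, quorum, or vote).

Valid — all requirements satisfied.

Notice: 21 days given; 21 required. Satisfied.
Quorum: 10% of 6,551 = 655.10, rounded up to 656; 742 present. Satisfied.
Vote: requires a majority of those present (742); a majority of 742 is 372, so 372 needed; 372 in favor. Satisfied.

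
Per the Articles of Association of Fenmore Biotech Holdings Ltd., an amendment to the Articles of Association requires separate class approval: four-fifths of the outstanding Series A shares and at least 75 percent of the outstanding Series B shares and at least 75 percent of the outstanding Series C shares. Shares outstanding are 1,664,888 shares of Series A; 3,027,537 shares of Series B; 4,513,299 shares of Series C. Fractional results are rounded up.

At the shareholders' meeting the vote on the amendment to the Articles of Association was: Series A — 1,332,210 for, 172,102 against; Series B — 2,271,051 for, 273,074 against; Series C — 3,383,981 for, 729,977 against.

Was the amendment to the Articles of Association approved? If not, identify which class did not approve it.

Series A: 4/5 of 1664888 = 1331910.40, rounded up to 1331911; 1,331,911 required, 1,332,210 in favor — approved.
Series B: 3/4 of 3027537 = 2270652.75, rounded up to 2270653; 2,270,653 required, 2,271,051 in favor — approved.
Series C: 3/4 of 4513299 = 3384974.25, rounded up to 3384975; 3,384,975 required, 3,383,981 in favor — not approved.

Not approved — the Series C shares did not give the required vote.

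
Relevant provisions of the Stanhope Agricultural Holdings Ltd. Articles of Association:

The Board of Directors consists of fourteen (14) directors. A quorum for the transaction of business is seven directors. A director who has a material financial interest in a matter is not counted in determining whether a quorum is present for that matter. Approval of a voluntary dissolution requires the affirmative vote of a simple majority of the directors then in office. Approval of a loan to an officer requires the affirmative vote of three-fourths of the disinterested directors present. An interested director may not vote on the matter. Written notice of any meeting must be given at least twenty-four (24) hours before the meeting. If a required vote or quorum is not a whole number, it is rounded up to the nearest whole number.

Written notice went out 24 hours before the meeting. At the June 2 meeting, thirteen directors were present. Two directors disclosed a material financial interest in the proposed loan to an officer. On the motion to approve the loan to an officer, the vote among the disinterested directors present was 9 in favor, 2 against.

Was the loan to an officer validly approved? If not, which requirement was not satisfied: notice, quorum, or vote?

Valid — all requirements satisfied.

Notice: 24 hours given; 24 required (24 ≥ 24). Satisfied.
Quorum: 13 present, but the 2 interested directors do not count, leaving 11. Quorum is 7. Satisfied.
Vote: the loan to an officer requires three-fourths of the disinterested directors present (13 − 2 = 11). 3/4 of 11 = 8.25, rounded up to 9, so 9 affirmative votes are needed; 9 voted in favor. Satisfied.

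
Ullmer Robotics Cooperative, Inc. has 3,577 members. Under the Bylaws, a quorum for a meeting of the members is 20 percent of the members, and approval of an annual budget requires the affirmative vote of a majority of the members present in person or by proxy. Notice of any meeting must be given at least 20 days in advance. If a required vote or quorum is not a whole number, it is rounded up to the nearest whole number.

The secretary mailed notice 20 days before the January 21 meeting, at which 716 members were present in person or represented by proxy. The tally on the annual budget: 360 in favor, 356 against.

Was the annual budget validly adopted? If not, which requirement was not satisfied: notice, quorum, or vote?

Valid — all requirements satisfied.

Notice: 20 days given; 20 required. Satisfied.
Quorum: 20% of 3,577 = 715.40, rounded up to 716; 716 present. Satisfied.
Vote: requires a majority of those present (716); a majority of 716 is 359, so 359 needed; 360 in favor. Satisfied.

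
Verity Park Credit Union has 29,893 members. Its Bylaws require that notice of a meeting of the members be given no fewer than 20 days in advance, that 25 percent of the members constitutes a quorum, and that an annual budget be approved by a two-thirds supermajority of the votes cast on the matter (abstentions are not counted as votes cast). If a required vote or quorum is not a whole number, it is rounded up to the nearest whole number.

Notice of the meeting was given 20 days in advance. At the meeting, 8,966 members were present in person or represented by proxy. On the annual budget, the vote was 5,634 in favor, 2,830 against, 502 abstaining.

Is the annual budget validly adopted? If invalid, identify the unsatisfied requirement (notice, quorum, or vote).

Notice: 20 days given; 20 required. Satisfied.
Quorum: 25% of 29,893 = 7,473.25, rounded up to 7,474; 8,966 present. Satisfied.
Vote: requires two-thirds of the votes cast (8,966 − 502 abstaining = 8,464); 2/3 of 8464 = 5642.67, rounded up to 5643, so 5,643 needed; 5,634 in favor. Not satisfied.

Invalid — vote requirement not satisfied.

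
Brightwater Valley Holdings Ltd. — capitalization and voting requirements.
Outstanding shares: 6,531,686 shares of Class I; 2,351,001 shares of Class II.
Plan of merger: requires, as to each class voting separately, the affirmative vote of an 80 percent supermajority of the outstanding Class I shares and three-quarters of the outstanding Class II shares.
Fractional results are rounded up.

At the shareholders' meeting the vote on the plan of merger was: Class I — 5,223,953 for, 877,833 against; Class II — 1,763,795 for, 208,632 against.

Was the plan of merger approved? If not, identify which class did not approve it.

Not approved — the Class I shares did not give the required vote.

Class I: 4/5 of 6531686 = 5225348.80, rounded up to 5225349; 5,225,349 required, 5,223,953 in favor — not approved.
Class II: 3/4 of 2351001 = 1763250.75, rounded up to 1763251; 1,763,251 required, 1,763,795 in favor — approved.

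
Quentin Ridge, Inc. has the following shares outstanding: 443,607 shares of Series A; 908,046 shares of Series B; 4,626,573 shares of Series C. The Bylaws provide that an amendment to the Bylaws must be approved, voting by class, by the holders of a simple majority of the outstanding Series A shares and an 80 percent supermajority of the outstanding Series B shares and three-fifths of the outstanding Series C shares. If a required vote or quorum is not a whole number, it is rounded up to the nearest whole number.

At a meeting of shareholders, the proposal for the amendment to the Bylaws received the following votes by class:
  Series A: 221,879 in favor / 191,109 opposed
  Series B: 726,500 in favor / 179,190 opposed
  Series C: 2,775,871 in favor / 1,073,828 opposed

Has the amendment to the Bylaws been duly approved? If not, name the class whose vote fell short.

Series A: a majority of 443607 is 221804; 221,804 required, 221,879 in favor — approved.
Series B: 4/5 of 908046 = 726436.80, rounded up to 726437; 726,437 required, 726,500 in favor — approved.
Series C: 3/5 of 4626573 = 2775943.80, rounded up to 2775944; 2,775,944 required, 2,775,871 in favor — not approved.

Not approved — the Series C shares did not give the required vote.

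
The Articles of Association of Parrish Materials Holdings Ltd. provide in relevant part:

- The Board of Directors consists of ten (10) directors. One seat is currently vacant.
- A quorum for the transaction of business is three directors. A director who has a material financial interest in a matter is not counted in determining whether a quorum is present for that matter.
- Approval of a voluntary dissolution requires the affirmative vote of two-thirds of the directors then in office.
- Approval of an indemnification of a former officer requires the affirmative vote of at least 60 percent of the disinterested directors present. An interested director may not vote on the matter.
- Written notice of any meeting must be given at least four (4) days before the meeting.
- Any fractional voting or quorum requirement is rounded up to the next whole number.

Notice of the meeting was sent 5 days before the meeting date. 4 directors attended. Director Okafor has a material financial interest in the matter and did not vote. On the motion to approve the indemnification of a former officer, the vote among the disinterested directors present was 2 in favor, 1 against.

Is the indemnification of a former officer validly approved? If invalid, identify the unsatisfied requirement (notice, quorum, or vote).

Valid — all requirements satisfied.

Notice: 5 days given; 4 required (5 ≥ 4). Satisfied.
Quorum: 4 present, but the 1 interested director does not count, leaving 3. Quorum is 3. Satisfied.
Vote: the indemnification of a former officer requires three-fifths of the disinterested directors present (4 − 1 = 3). 3/5 of 3 = 1.80, rounded up to 2, so 2 affirmative votes are needed; 2 voted in favor. Satisfied.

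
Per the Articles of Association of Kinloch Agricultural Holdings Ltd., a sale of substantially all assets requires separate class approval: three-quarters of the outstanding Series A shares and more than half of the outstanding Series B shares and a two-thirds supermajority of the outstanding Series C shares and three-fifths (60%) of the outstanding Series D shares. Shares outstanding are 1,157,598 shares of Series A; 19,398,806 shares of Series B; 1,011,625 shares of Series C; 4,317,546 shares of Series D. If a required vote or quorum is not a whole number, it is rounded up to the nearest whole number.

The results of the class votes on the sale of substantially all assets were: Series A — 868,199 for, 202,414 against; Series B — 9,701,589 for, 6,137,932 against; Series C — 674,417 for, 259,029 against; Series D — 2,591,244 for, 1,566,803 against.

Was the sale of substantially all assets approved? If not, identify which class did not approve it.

Series A: 3/4 of 1157598 = 868198.50, rounded up to 868199; 868,199 required, 868,199 in favor — approved.
Series B: a majority of 19398806 is 9699404; 9,699,404 required, 9,701,589 in favor — approved.
Series C: 2/3 of 1011625 = 674416.67, rounded up to 674417; 674,417 required, 674,417 in favor — approved.
Series D: 3/5 of 4317546 = 2590527.60, rounded up to 2590528; 2,590,528 required, 2,591,244 in favor — approved.

Approved — every class gave the required vote.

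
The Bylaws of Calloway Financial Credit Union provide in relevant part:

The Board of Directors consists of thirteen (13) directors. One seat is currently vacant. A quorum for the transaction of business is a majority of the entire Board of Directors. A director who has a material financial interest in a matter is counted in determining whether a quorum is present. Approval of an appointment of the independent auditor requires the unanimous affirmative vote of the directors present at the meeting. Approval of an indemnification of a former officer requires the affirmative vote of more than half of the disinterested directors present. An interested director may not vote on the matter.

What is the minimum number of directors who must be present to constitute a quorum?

7

A majority of 13 is 7.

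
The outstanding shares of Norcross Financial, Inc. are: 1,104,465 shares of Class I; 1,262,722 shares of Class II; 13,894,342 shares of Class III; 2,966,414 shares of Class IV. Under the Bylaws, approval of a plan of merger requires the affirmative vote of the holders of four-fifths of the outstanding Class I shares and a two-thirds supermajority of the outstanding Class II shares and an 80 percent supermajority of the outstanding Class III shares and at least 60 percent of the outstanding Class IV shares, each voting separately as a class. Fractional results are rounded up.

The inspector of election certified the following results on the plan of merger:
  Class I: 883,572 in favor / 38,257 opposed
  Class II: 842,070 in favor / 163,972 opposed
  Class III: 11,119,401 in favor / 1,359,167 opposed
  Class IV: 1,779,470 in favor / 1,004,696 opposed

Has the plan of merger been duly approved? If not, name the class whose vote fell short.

Class I: 4/5 of 1104465 = 883572; 883,572 required, 883,572 in favor — approved.
Class II: 2/3 of 1262722 = 841814.67, rounded up to 841815; 841,815 required, 842,070 in favor — approved.
Class III: 4/5 of 13894342 = 11115473.60, rounded up to 11115474; 11,115,474 required, 11,119,401 in favor — approved.
Class IV: 3/5 of 2966414 = 1779848.40, rounded up to 1779849; 1,779,849 required, 1,779,470 in favor — not approved.

Not approved — the Class IV shares did not give the required vote.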